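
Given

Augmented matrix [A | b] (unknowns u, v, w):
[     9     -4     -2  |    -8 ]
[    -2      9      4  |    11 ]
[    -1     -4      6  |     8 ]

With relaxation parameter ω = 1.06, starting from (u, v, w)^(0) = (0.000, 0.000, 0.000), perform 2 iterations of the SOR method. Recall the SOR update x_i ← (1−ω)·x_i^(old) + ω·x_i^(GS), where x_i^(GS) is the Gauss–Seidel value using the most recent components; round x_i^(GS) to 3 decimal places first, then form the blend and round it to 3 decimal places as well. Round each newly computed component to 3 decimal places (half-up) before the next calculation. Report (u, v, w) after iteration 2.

Iteration 1:
  u: GS value = (-8 - (-4)·0.000 - (-2)·0.000) / (9) = -0.889;  u ← (1−ω)·0.000 + ω·-0.889 = -0.942
  v: GS value = (11 - (-2)·-0.942 - (4)·0.000) / (9) = 1.013;  v ← (1−ω)·0.000 + ω·1.013 = 1.074
  w: GS value = (8 - (-1)·-0.942 - (-4)·1.074) / (6) = 1.892;  w ← (1−ω)·0.000 + ω·1.892 = 2.006
Iteration 2:
  u: GS value = (-8 - (-4)·1.074 - (-2)·2.006) / (9) = 0.034;  u ← (1−ω)·-0.942 + ω·0.034 = 0.093
  v: GS value = (11 - (-2)·0.093 - (4)·2.006) / (9) = 0.351;  v ← (1−ω)·1.074 + ω·0.351 = 0.308
  w: GS value = (8 - (-1)·0.093 - (-4)·0.308) / (6) = 1.554;  w ← (1−ω)·2.006 + ω·1.554 = 1.527

(0.093, 0.308, 1.527)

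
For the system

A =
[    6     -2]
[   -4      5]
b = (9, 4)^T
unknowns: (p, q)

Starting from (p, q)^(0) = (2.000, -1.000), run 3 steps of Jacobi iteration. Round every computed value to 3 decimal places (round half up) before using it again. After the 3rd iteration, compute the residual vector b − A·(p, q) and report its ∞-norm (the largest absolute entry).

1.812

Iteration 1:
  p = (9 - (-2)·-1.000) / (6) = 1.167
  q = (4 - (-4)·2.000) / (5) = 2.400
Iteration 2:
  p = (9 - (-2)·2.400) / (6) = 2.300
  q = (4 - (-4)·1.167) / (5) = 1.734
Iteration 3:
  p = (9 - (-2)·1.734) / (6) = 2.078
  q = (4 - (-4)·2.300) / (5) = 2.640
Residual b − A·x = (1.812, -0.888); ∞-norm = 1.812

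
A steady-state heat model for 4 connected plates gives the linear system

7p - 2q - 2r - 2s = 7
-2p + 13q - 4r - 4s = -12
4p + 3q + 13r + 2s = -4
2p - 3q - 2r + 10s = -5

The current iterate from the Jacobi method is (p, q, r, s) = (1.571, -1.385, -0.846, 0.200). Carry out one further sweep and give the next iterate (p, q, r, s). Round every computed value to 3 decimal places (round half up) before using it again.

(0.420, -0.880, -0.502, -1.399)

One sweep:
  p = (7 - (-2)·-1.385 - (-2)·-0.846 - (-2)·0.200) / (7) = 0.420
  q = (-12 - (-2)·1.571 - (-4)·-0.846 - (-4)·0.200) / (13) = -0.880
  r = (-4 - (4)·1.571 - (3)·-1.385 - (2)·0.200) / (13) = -0.502
  s = (-5 - (2)·1.571 - (-3)·-1.385 - (-2)·-0.846) / (10) = -1.399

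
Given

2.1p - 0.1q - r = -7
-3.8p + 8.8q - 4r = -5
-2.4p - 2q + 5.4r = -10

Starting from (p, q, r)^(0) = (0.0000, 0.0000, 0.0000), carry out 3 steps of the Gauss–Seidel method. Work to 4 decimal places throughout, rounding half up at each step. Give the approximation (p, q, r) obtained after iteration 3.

(-6.4135, -6.0623, -6.9476)

Iteration 1:
  p = (-7 - (-0.1)·0.0000 - (-1)·0.0000) / (2.1) = -3.3333
  q = (-5 - (-3.8)·-3.3333 - (-4)·0.0000) / (8.8) = -2.0076
  r = (-10 - (-2.4)·-3.3333 - (-2)·-2.0076) / (5.4) = -4.0769
Iteration 2:
  p = (-7 - (-0.1)·-2.0076 - (-1)·-4.0769) / (2.1) = -5.3703
  q = (-5 - (-3.8)·-5.3703 - (-4)·-4.0769) / (8.8) = -4.7403
  r = (-10 - (-2.4)·-5.3703 - (-2)·-4.7403) / (5.4) = -5.9943
Iteration 3:
  p = (-7 - (-0.1)·-4.7403 - (-1)·-5.9943) / (2.1) = -6.4135
  q = (-5 - (-3.8)·-6.4135 - (-4)·-5.9943) / (8.8) = -6.0623
  r = (-10 - (-2.4)·-6.4135 - (-2)·-6.0623) / (5.4) = -6.9476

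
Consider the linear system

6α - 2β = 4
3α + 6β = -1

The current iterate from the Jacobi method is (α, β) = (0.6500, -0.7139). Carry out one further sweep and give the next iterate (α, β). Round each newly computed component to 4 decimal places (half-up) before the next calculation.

(0.4287, -0.4917)

One sweep:
  α = (4 - (-2)·-0.7139) / (6) = 0.4287
  β = (-1 - (3)·0.6500) / (6) = -0.4917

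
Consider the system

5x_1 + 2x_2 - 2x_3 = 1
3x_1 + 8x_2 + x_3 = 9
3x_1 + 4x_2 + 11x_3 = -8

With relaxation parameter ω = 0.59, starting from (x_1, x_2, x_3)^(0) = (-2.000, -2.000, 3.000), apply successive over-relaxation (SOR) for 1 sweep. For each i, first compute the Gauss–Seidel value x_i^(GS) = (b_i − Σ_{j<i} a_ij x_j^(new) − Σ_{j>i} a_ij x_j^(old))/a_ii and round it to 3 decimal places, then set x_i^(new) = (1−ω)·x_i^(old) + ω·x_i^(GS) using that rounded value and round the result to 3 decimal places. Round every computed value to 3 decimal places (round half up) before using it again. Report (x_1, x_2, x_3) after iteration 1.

(0.478, -0.483, 0.828)

Iteration 1:
  x_1: GS value = (1 - (2)·-2.000 - (-2)·3.000) / (5) = 2.200;  x_1 ← (1−ω)·-2.000 + ω·2.200 = 0.478
  x_2: GS value = (9 - (3)·0.478 - (1)·3.000) / (8) = 0.571;  x_2 ← (1−ω)·-2.000 + ω·0.571 = -0.483
  x_3: GS value = (-8 - (3)·0.478 - (4)·-0.483) / (11) = -0.682;  x_3 ← (1−ω)·3.000 + ω·-0.682 = 0.828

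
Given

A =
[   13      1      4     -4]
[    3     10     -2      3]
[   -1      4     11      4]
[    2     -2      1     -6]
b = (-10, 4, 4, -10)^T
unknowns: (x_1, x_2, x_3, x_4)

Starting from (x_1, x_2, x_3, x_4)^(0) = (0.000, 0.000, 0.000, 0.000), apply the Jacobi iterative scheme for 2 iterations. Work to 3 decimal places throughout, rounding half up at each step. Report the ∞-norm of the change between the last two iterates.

Iteration 1:
  x_1 = (-10 - (1)·0.000 - (4)·0.000 - (-4)·0.000) / (13) = -0.769
  x_2 = (4 - (3)·0.000 - (-2)·0.000 - (3)·0.000) / (10) = 0.400
  x_3 = (4 - (-1)·0.000 - (4)·0.000 - (4)·0.000) / (11) = 0.364
  x_4 = (-10 - (2)·0.000 - (-2)·0.000 - (1)·0.000) / (-6) = 1.667
Iteration 2:
  x_1 = (-10 - (1)·0.400 - (4)·0.364 - (-4)·1.667) / (13) = -0.399
  x_2 = (4 - (3)·-0.769 - (-2)·0.364 - (3)·1.667) / (10) = 0.203
  x_3 = (4 - (-1)·-0.769 - (4)·0.400 - (4)·1.667) / (11) = -0.458
  x_4 = (-10 - (2)·-0.769 - (-2)·0.400 - (1)·0.364) / (-6) = 1.338
Change: (0.370, -0.197, -0.822, -0.329) → max |·| = 0.822

0.822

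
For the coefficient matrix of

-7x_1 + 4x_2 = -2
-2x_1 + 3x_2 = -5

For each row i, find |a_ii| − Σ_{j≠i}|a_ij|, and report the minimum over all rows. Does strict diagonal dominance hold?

row 1: |-7| − (4) = 3
row 2: |3| − (2) = 1
minimum over rows = 1 → strictly diagonally dominant (convergence guaranteed)

1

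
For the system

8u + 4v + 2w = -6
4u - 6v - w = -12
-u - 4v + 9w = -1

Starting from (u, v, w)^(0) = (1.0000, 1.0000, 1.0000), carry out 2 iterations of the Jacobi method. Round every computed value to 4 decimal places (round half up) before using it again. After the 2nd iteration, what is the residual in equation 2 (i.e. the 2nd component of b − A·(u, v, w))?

Iteration 1:
  u = (-6 - (4)·1.0000 - (2)·1.0000) / (8) = -1.5000
  v = (-12 - (4)·1.0000 - (-1)·1.0000) / (-6) = 2.5000
  w = (-1 - (-1)·1.0000 - (-4)·1.0000) / (9) = 0.4444
Iteration 2:
  u = (-6 - (4)·2.5000 - (2)·0.4444) / (8) = -2.1111
  v = (-12 - (4)·-1.5000 - (-1)·0.4444) / (-6) = 0.9259
  w = (-1 - (-1)·-1.5000 - (-4)·2.5000) / (9) = 0.8333
Residual b − A·x = (5.5186, 2.8331, -6.9072)

2.8331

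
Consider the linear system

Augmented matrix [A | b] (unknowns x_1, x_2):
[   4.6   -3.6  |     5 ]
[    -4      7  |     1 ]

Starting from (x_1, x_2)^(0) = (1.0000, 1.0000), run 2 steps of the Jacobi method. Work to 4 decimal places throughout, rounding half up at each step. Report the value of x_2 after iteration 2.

1.2112

Iteration 1:
  x_1 = (5 - (-3.6)·1.0000) / (4.6) = 1.8696
  x_2 = (1 - (-4)·1.0000) / (7) = 0.7143
Iteration 2:
  x_1 = (5 - (-3.6)·0.7143) / (4.6) = 1.6460
  x_2 = (1 - (-4)·1.8696) / (7) = 1.2112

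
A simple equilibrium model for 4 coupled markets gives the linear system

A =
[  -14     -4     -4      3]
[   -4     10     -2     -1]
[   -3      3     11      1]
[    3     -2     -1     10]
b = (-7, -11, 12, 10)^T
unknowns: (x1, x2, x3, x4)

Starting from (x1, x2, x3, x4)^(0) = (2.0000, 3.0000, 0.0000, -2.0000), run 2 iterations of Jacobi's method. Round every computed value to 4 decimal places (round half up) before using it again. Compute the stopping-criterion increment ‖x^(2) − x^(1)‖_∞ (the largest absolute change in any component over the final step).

1.3571

Iteration 1:
  x1 = (-7 - (-4)·3.0000 - (-4)·0.0000 - (3)·-2.0000) / (-14) = -0.7857
  x2 = (-11 - (-4)·2.0000 - (-2)·0.0000 - (-1)·-2.0000) / (10) = -0.5000
  x3 = (12 - (-3)·2.0000 - (3)·3.0000 - (1)·-2.0000) / (11) = 1.0000
  x4 = (10 - (3)·2.0000 - (-2)·3.0000 - (-1)·0.0000) / (10) = 1.0000
Iteration 2:
  x1 = (-7 - (-4)·-0.5000 - (-4)·1.0000 - (3)·1.0000) / (-14) = 0.5714
  x2 = (-11 - (-4)·-0.7857 - (-2)·1.0000 - (-1)·1.0000) / (10) = -1.1143
  x3 = (12 - (-3)·-0.7857 - (3)·-0.5000 - (1)·1.0000) / (11) = 0.9221
  x4 = (10 - (3)·-0.7857 - (-2)·-0.5000 - (-1)·1.0000) / (10) = 1.2357
Change: (1.3571, -0.6143, -0.0779, 0.2357) → max |·| = 1.3571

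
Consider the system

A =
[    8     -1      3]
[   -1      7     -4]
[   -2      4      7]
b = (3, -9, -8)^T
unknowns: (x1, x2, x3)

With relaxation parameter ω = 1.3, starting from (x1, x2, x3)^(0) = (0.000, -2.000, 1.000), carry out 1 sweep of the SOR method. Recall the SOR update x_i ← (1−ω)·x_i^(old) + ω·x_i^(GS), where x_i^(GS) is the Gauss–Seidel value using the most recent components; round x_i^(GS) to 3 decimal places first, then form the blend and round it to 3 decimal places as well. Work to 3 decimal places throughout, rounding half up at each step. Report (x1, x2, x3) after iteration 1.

Iteration 1:
  x1: GS value = (3 - (-1)·-2.000 - (3)·1.000) / (8) = -0.250;  x1 ← (1−ω)·0.000 + ω·-0.250 = -0.325
  x2: GS value = (-9 - (-1)·-0.325 - (-4)·1.000) / (7) = -0.761;  x2 ← (1−ω)·-2.000 + ω·-0.761 = -0.389
  x3: GS value = (-8 - (-2)·-0.325 - (4)·-0.389) / (7) = -1.013;  x3 ← (1−ω)·1.000 + ω·-1.013 = -1.617

(-0.325, -0.389, -1.617)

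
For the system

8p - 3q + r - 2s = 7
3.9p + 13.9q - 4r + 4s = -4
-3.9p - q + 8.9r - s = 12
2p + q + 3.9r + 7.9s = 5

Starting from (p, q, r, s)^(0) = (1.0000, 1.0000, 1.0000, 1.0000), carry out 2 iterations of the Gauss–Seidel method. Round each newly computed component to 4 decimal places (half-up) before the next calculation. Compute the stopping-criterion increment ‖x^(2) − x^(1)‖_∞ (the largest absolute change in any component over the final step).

1.1538

Iteration 1:
  p = (7 - (-3)·1.0000 - (1)·1.0000 - (-2)·1.0000) / (8) = 1.3750
  q = (-4 - (3.9)·1.3750 - (-4)·1.0000 - (4)·1.0000) / (13.9) = -0.6736
  r = (12 - (-3.9)·1.3750 - (-1)·-0.6736 - (-1)·1.0000) / (8.9) = 1.9875
  s = (5 - (2)·1.3750 - (1)·-0.6736 - (3.9)·1.9875) / (7.9) = -0.6111
Iteration 2:
  p = (7 - (-3)·-0.6736 - (1)·1.9875 - (-2)·-0.6111) / (8) = 0.2212
  q = (-4 - (3.9)·0.2212 - (-4)·1.9875 - (4)·-0.6111) / (13.9) = 0.3980
  r = (12 - (-3.9)·0.2212 - (-1)·0.3980 - (-1)·-0.6111) / (8.9) = 1.4213
  s = (5 - (2)·0.2212 - (1)·0.3980 - (3.9)·1.4213) / (7.9) = -0.1751
Change: (-1.1538, 1.0716, -0.5662, 0.4360) → max |·| = 1.1538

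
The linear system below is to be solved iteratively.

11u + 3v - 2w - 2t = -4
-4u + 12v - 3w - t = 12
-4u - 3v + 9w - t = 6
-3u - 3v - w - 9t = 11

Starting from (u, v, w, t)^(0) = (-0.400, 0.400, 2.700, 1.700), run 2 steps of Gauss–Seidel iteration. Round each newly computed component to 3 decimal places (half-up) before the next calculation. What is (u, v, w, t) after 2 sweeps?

Iteration 1:
  u = (-4 - (3)·0.400 - (-2)·2.700 - (-2)·1.700) / (11) = 0.327
  v = (12 - (-4)·0.327 - (-3)·2.700 - (-1)·1.700) / (12) = 1.926
  w = (6 - (-4)·0.327 - (-3)·1.926 - (-1)·1.700) / (9) = 1.643
  t = (11 - (-3)·0.327 - (-3)·1.926 - (-1)·1.643) / (-9) = -2.156
Iteration 2:
  u = (-4 - (3)·1.926 - (-2)·1.643 - (-2)·-2.156) / (11) = -0.982
  v = (12 - (-4)·-0.982 - (-3)·1.643 - (-1)·-2.156) / (12) = 0.904
  w = (6 - (-4)·-0.982 - (-3)·0.904 - (-1)·-2.156) / (9) = 0.292
  t = (11 - (-3)·-0.982 - (-3)·0.904 - (-1)·0.292) / (-9) = -1.229

(-0.982, 0.904, 0.292, -1.229)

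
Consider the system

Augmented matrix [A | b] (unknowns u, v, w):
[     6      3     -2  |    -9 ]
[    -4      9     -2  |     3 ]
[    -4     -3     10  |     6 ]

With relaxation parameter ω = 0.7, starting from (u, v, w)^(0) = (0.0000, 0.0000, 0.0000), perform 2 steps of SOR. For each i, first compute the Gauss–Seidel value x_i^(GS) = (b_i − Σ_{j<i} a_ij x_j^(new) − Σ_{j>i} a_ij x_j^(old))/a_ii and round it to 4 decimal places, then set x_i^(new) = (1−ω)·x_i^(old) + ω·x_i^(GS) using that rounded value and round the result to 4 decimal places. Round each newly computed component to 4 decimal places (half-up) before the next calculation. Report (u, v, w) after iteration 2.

(-1.3075, -0.1849, 0.0470)

Iteration 1:
  u: GS value = (-9 - (3)·0.0000 - (-2)·0.0000) / (6) = -1.5000;  u ← (1−ω)·0.0000 + ω·-1.5000 = -1.0500
  v: GS value = (3 - (-4)·-1.0500 - (-2)·0.0000) / (9) = -0.1333;  v ← (1−ω)·0.0000 + ω·-0.1333 = -0.0933
  w: GS value = (6 - (-4)·-1.0500 - (-3)·-0.0933) / (10) = 0.1520;  w ← (1−ω)·0.0000 + ω·0.1520 = 0.1064
Iteration 2:
  u: GS value = (-9 - (3)·-0.0933 - (-2)·0.1064) / (6) = -1.4179;  u ← (1−ω)·-1.0500 + ω·-1.4179 = -1.3075
  v: GS value = (3 - (-4)·-1.3075 - (-2)·0.1064) / (9) = -0.2241;  v ← (1−ω)·-0.0933 + ω·-0.2241 = -0.1849
  w: GS value = (6 - (-4)·-1.3075 - (-3)·-0.1849) / (10) = 0.0215;  w ← (1−ω)·0.1064 + ω·0.0215 = 0.0470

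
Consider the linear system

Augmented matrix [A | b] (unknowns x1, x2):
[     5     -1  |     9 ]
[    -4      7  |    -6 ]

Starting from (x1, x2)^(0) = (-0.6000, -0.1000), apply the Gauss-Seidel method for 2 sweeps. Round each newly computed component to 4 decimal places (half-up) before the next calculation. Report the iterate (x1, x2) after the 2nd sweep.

Iteration 1:
  x1 = (9 - (-1)·-0.1000) / (5) = 1.7800
  x2 = (-6 - (-4)·1.7800) / (7) = 0.1600
Iteration 2:
  x1 = (9 - (-1)·0.1600) / (5) = 1.8320
  x2 = (-6 - (-4)·1.8320) / (7) = 0.1897

(1.8320, 0.1897)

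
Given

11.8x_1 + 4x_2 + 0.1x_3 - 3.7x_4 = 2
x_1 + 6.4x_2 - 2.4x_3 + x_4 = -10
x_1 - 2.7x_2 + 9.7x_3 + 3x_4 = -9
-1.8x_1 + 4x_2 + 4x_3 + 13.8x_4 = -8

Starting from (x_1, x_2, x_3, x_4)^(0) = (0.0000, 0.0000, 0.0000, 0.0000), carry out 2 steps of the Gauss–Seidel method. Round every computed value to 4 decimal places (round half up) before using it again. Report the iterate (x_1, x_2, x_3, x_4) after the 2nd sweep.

Iteration 1:
  x_1 = (2 - (4)·0.0000 - (0.1)·0.0000 - (-3.7)·0.0000) / (11.8) = 0.1695
  x_2 = (-10 - (1)·0.1695 - (-2.4)·0.0000 - (1)·0.0000) / (6.4) = -1.5890
  x_3 = (-9 - (1)·0.1695 - (-2.7)·-1.5890 - (3)·0.0000) / (9.7) = -1.3876
  x_4 = (-8 - (-1.8)·0.1695 - (4)·-1.5890 - (4)·-1.3876) / (13.8) = 0.3052
Iteration 2:
  x_1 = (2 - (4)·-1.5890 - (0.1)·-1.3876 - (-3.7)·0.3052) / (11.8) = 0.8156
  x_2 = (-10 - (1)·0.8156 - (-2.4)·-1.3876 - (1)·0.3052) / (6.4) = -2.2580
  x_3 = (-9 - (1)·0.8156 - (-2.7)·-2.2580 - (3)·0.3052) / (9.7) = -1.7348
  x_4 = (-8 - (-1.8)·0.8156 - (4)·-2.2580 - (4)·-1.7348) / (13.8) = 0.6840

(0.8156, -2.2580, -1.7348, 0.6840)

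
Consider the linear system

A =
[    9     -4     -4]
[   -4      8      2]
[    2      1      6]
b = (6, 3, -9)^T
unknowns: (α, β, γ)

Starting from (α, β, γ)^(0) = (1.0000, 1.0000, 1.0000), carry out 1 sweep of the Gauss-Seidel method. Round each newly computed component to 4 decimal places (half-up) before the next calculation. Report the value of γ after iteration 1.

Iteration 1:
  α = (6 - (-4)·1.0000 - (-4)·1.0000) / (9) = 1.5556
  β = (3 - (-4)·1.5556 - (2)·1.0000) / (8) = 0.9028
  γ = (-9 - (2)·1.5556 - (1)·0.9028) / (6) = -2.1690

-2.1690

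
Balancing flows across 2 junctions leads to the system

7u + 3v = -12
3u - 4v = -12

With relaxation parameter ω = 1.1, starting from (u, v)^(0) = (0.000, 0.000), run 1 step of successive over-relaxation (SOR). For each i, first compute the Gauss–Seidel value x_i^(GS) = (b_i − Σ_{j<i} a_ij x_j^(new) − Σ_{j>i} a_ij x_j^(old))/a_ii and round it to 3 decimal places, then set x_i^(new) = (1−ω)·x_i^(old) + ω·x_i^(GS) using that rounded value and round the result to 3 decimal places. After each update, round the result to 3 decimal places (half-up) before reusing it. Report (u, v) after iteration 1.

Iteration 1:
  u: GS value = (-12 - (3)·0.000) / (7) = -1.714;  u ← (1−ω)·0.000 + ω·-1.714 = -1.885
  v: GS value = (-12 - (3)·-1.885) / (-4) = 1.586;  v ← (1−ω)·0.000 + ω·1.586 = 1.745

(-1.885, 1.745)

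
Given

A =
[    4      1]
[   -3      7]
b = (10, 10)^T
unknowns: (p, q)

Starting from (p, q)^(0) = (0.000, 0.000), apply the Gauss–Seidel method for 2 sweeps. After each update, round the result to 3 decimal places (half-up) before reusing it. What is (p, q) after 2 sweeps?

Iteration 1:
  p = (10 - (1)·0.000) / (4) = 2.500
  q = (10 - (-3)·2.500) / (7) = 2.500
Iteration 2:
  p = (10 - (1)·2.500) / (4) = 1.875
  q = (10 - (-3)·1.875) / (7) = 2.232

(1.875, 2.232)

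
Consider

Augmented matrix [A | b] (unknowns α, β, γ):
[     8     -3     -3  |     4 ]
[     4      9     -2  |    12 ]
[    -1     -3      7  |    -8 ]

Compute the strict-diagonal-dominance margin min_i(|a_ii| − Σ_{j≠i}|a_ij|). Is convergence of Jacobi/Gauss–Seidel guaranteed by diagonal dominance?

row 1: |8| − (3+3) = 2
row 2: |9| − (4+2) = 3
row 3: |7| − (1+3) = 3
minimum over rows = 2 → strictly diagonally dominant (convergence guaranteed)

2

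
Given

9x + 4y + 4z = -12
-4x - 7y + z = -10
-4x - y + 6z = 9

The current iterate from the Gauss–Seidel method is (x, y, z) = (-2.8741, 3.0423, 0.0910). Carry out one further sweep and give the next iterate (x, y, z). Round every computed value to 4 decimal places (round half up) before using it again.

One sweep:
  x = (-12 - (4)·3.0423 - (4)·0.0910) / (9) = -2.7259
  y = (-10 - (-4)·-2.7259 - (1)·0.0910) / (-7) = 2.9992
  z = (9 - (-4)·-2.7259 - (-1)·2.9992) / (6) = 0.1826

(-2.7259, 2.9992, 0.1826)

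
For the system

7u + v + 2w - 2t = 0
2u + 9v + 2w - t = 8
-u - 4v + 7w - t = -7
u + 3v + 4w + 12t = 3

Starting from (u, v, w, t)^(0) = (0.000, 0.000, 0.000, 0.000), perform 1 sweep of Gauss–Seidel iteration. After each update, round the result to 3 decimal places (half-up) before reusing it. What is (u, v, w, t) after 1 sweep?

(0.000, 0.889, -0.492, 0.192)

Iteration 1:
  u = (0 - (1)·0.000 - (2)·0.000 - (-2)·0.000) / (7) = 0.000
  v = (8 - (2)·0.000 - (2)·0.000 - (-1)·0.000) / (9) = 0.889
  w = (-7 - (-1)·0.000 - (-4)·0.889 - (-1)·0.000) / (7) = -0.492
  t = (3 - (1)·0.000 - (3)·0.889 - (4)·-0.492) / (12) = 0.192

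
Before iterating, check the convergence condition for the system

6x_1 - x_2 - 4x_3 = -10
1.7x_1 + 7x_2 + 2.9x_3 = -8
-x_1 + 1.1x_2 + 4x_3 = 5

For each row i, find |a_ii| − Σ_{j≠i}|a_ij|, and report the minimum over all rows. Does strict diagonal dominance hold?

1

row 1: |6| − (1+4) = 1
row 2: |7| − (1.7+2.9) = 2.4
row 3: |4| − (1+1.1) = 1.9
minimum over rows = 1 → strictly diagonally dominant (convergence guaranteed)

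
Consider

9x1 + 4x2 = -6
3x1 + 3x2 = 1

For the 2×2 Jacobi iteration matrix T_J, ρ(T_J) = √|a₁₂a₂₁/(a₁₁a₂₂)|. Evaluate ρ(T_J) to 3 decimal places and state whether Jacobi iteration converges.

a₁₂a₂₁/(a₁₁a₂₂) = (4)·(3) / ((9)·(3)) = 0.444444
ρ = √|0.444444| = √0.444444 = 0.667
ρ < 1, so Jacobi converges

0.667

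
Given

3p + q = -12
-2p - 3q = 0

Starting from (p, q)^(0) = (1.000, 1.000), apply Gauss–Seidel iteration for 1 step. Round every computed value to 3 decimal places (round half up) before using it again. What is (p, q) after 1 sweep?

(-4.333, 2.889)

Iteration 1:
  p = (-12 - (1)·1.000) / (3) = -4.333
  q = (0 - (-2)·-4.333) / (-3) = 2.889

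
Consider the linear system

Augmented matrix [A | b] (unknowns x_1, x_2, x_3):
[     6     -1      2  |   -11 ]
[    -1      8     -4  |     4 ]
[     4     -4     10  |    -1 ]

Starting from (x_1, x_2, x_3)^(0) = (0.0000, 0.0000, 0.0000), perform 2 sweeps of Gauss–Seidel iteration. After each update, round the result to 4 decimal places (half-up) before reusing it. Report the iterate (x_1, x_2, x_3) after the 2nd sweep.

Iteration 1:
  x_1 = (-11 - (-1)·0.0000 - (2)·0.0000) / (6) = -1.8333
  x_2 = (4 - (-1)·-1.8333 - (-4)·0.0000) / (8) = 0.2708
  x_3 = (-1 - (4)·-1.8333 - (-4)·0.2708) / (10) = 0.7416
Iteration 2:
  x_1 = (-11 - (-1)·0.2708 - (2)·0.7416) / (6) = -2.0354
  x_2 = (4 - (-1)·-2.0354 - (-4)·0.7416) / (8) = 0.6164
  x_3 = (-1 - (4)·-2.0354 - (-4)·0.6164) / (10) = 0.9607

(-2.0354, 0.6164, 0.9607)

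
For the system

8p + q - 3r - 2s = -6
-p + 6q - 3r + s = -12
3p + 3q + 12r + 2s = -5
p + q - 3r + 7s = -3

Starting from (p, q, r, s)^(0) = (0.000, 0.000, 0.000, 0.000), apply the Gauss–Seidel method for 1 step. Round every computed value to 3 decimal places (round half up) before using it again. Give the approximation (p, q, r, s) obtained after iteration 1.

Iteration 1:
  p = (-6 - (1)·0.000 - (-3)·0.000 - (-2)·0.000) / (8) = -0.750
  q = (-12 - (-1)·-0.750 - (-3)·0.000 - (1)·0.000) / (6) = -2.125
  r = (-5 - (3)·-0.750 - (3)·-2.125 - (2)·0.000) / (12) = 0.302
  s = (-3 - (1)·-0.750 - (1)·-2.125 - (-3)·0.302) / (7) = 0.112

(-0.750, -2.125, 0.302, 0.112)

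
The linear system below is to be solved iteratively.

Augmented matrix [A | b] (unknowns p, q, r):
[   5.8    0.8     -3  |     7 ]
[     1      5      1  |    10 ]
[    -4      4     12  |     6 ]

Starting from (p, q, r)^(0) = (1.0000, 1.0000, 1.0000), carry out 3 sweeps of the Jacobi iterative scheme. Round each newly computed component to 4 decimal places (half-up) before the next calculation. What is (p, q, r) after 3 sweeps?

(1.2448, 1.6520, 0.3873)

Iteration 1:
  p = (7 - (0.8)·1.0000 - (-3)·1.0000) / (5.8) = 1.5862
  q = (10 - (1)·1.0000 - (1)·1.0000) / (5) = 1.6000
  r = (6 - (-4)·1.0000 - (4)·1.0000) / (12) = 0.5000
Iteration 2:
  p = (7 - (0.8)·1.6000 - (-3)·0.5000) / (5.8) = 1.2448
  q = (10 - (1)·1.5862 - (1)·0.5000) / (5) = 1.5828
  r = (6 - (-4)·1.5862 - (4)·1.6000) / (12) = 0.4954
Iteration 3:
  p = (7 - (0.8)·1.5828 - (-3)·0.4954) / (5.8) = 1.2448
  q = (10 - (1)·1.2448 - (1)·0.4954) / (5) = 1.6520
  r = (6 - (-4)·1.2448 - (4)·1.5828) / (12) = 0.3873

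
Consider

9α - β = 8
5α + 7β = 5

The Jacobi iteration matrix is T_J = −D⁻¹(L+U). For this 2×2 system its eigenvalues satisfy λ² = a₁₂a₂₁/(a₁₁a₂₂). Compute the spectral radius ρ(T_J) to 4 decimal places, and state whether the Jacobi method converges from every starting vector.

0.2817

a₁₂a₂₁/(a₁₁a₂₂) = (-1)·(5) / ((9)·(7)) = -0.079365
ρ = √|-0.079365| = √0.079365 = 0.2817
ρ < 1, so Jacobi converges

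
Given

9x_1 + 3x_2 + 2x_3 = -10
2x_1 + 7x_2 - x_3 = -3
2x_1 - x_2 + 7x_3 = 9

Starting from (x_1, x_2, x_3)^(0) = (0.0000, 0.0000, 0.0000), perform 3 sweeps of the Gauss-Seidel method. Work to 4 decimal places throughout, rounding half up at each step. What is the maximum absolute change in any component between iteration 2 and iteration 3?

Iteration 1:
  x_1 = (-10 - (3)·0.0000 - (2)·0.0000) / (9) = -1.1111
  x_2 = (-3 - (2)·-1.1111 - (-1)·0.0000) / (7) = -0.1111
  x_3 = (9 - (2)·-1.1111 - (-1)·-0.1111) / (7) = 1.5873
Iteration 2:
  x_1 = (-10 - (3)·-0.1111 - (2)·1.5873) / (9) = -1.4268
  x_2 = (-3 - (2)·-1.4268 - (-1)·1.5873) / (7) = 0.2058
  x_3 = (9 - (2)·-1.4268 - (-1)·0.2058) / (7) = 1.7228
Iteration 3:
  x_1 = (-10 - (3)·0.2058 - (2)·1.7228) / (9) = -1.5626
  x_2 = (-3 - (2)·-1.5626 - (-1)·1.7228) / (7) = 0.2640
  x_3 = (9 - (2)·-1.5626 - (-1)·0.2640) / (7) = 1.7699
Change: (-0.1358, 0.0582, 0.0471) → max |·| = 0.1358

0.1358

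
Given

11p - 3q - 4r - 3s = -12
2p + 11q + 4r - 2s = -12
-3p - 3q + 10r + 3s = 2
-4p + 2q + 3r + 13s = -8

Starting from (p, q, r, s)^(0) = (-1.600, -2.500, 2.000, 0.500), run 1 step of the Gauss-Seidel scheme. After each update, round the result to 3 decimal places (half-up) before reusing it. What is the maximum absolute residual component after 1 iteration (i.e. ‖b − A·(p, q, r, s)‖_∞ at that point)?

10.936

Iteration 1:
  p = (-12 - (-3)·-2.500 - (-4)·2.000 - (-3)·0.500) / (11) = -0.909
  q = (-12 - (2)·-0.909 - (4)·2.000 - (-2)·0.500) / (11) = -1.562
  r = (2 - (-3)·-0.909 - (-3)·-1.562 - (3)·0.500) / (10) = -0.691
  s = (-8 - (-4)·-0.909 - (2)·-1.562 - (3)·-0.691) / (13) = -0.495
Residual b − A·x = (-10.936, 8.774, 2.982, -0.004); ∞-norm = 10.936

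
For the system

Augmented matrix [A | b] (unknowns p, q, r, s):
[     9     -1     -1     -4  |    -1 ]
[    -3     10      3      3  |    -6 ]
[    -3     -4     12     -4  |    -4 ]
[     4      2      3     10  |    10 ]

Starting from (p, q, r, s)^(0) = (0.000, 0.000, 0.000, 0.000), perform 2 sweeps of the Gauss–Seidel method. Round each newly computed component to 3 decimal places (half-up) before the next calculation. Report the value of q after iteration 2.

-0.726

Iteration 1:
  p = (-1 - (-1)·0.000 - (-1)·0.000 - (-4)·0.000) / (9) = -0.111
  q = (-6 - (-3)·-0.111 - (3)·0.000 - (3)·0.000) / (10) = -0.633
  r = (-4 - (-3)·-0.111 - (-4)·-0.633 - (-4)·0.000) / (12) = -0.572
  s = (10 - (4)·-0.111 - (2)·-0.633 - (3)·-0.572) / (10) = 1.343
Iteration 2:
  p = (-1 - (-1)·-0.633 - (-1)·-0.572 - (-4)·1.343) / (9) = 0.352
  q = (-6 - (-3)·0.352 - (3)·-0.572 - (3)·1.343) / (10) = -0.726
  r = (-4 - (-3)·0.352 - (-4)·-0.726 - (-4)·1.343) / (12) = -0.040
  s = (10 - (4)·0.352 - (2)·-0.726 - (3)·-0.040) / (10) = 1.016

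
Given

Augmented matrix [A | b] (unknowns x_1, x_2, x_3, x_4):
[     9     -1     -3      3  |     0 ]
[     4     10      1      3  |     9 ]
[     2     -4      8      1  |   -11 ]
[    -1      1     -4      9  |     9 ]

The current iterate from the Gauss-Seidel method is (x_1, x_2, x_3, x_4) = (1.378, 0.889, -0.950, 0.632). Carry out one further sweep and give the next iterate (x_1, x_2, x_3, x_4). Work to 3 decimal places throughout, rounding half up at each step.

One sweep:
  x_1 = (0 - (-1)·0.889 - (-3)·-0.950 - (3)·0.632) / (9) = -0.429
  x_2 = (9 - (4)·-0.429 - (1)·-0.950 - (3)·0.632) / (10) = 0.977
  x_3 = (-11 - (2)·-0.429 - (-4)·0.977 - (1)·0.632) / (8) = -0.858
  x_4 = (9 - (-1)·-0.429 - (1)·0.977 - (-4)·-0.858) / (9) = 0.462

(-0.429, 0.977, -0.858, 0.462)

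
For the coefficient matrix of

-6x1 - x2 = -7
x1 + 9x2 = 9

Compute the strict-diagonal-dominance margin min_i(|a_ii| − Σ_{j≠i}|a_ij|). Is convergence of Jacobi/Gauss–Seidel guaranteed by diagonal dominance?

5

row 1: |-6| − (1) = 5
row 2: |9| − (1) = 8
minimum over rows = 5 → strictly diagonally dominant (convergence guaranteed)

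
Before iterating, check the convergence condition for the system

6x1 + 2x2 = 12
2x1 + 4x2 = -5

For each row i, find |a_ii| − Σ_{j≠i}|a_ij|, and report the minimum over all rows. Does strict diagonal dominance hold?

2

row 1: |6| − (2) = 4
row 2: |4| − (2) = 2
minimum over rows = 2 → strictly diagonally dominant (convergence guaranteed)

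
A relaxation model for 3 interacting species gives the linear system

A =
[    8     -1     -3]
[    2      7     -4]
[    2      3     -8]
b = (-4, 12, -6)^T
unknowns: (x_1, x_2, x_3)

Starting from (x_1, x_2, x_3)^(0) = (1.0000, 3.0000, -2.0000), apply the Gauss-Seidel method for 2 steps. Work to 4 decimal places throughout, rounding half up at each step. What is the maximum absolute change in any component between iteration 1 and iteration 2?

Iteration 1:
  x_1 = (-4 - (-1)·3.0000 - (-3)·-2.0000) / (8) = -0.8750
  x_2 = (12 - (2)·-0.8750 - (-4)·-2.0000) / (7) = 0.8214
  x_3 = (-6 - (2)·-0.8750 - (3)·0.8214) / (-8) = 0.8393
Iteration 2:
  x_1 = (-4 - (-1)·0.8214 - (-3)·0.8393) / (8) = -0.0826
  x_2 = (12 - (2)·-0.0826 - (-4)·0.8393) / (7) = 2.2175
  x_3 = (-6 - (2)·-0.0826 - (3)·2.2175) / (-8) = 1.5609
Change: (0.7924, 1.3961, 0.7216) → max |·| = 1.3961

1.3961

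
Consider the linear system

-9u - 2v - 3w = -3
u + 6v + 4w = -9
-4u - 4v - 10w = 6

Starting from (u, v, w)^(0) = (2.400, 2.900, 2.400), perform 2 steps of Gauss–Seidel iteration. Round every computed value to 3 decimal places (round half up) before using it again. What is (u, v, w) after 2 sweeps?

Iteration 1:
  u = (-3 - (-2)·2.900 - (-3)·2.400) / (-9) = -1.111
  v = (-9 - (1)·-1.111 - (4)·2.400) / (6) = -2.915
  w = (6 - (-4)·-1.111 - (-4)·-2.915) / (-10) = 1.010
Iteration 2:
  u = (-3 - (-2)·-2.915 - (-3)·1.010) / (-9) = 0.644
  v = (-9 - (1)·0.644 - (4)·1.010) / (6) = -2.281
  w = (6 - (-4)·0.644 - (-4)·-2.281) / (-10) = 0.055

(0.644, -2.281, 0.055)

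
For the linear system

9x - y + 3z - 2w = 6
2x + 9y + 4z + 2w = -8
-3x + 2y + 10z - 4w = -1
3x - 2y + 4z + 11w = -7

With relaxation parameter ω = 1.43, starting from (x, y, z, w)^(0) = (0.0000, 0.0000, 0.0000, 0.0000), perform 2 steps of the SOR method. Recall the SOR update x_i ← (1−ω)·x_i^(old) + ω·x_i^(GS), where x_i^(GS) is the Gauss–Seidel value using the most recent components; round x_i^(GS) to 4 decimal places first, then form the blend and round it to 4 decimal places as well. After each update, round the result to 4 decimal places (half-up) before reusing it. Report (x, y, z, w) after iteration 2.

Iteration 1:
  x: GS value = (6 - (-1)·0.0000 - (3)·0.0000 - (-2)·0.0000) / (9) = 0.6667;  x ← (1−ω)·0.0000 + ω·0.6667 = 0.9534
  y: GS value = (-8 - (2)·0.9534 - (4)·0.0000 - (2)·0.0000) / (9) = -1.1008;  y ← (1−ω)·0.0000 + ω·-1.1008 = -1.5741
  z: GS value = (-1 - (-3)·0.9534 - (2)·-1.5741 - (-4)·0.0000) / (10) = 0.5008;  z ← (1−ω)·0.0000 + ω·0.5008 = 0.7161
  w: GS value = (-7 - (3)·0.9534 - (-2)·-1.5741 - (4)·0.7161) / (11) = -1.4430;  w ← (1−ω)·0.0000 + ω·-1.4430 = -2.0635
Iteration 2:
  x: GS value = (6 - (-1)·-1.5741 - (3)·0.7161 - (-2)·-2.0635) / (9) = -0.2055;  x ← (1−ω)·0.9534 + ω·-0.2055 = -0.7038
  y: GS value = (-8 - (2)·-0.7038 - (4)·0.7161 - (2)·-2.0635) / (9) = -0.5922;  y ← (1−ω)·-1.5741 + ω·-0.5922 = -0.1700
  z: GS value = (-1 - (-3)·-0.7038 - (2)·-0.1700 - (-4)·-2.0635) / (10) = -1.1025;  z ← (1−ω)·0.7161 + ω·-1.1025 = -1.8845
  w: GS value = (-7 - (3)·-0.7038 - (-2)·-0.1700 - (4)·-1.8845) / (11) = 0.2099;  w ← (1−ω)·-2.0635 + ω·0.2099 = 1.1875

(-0.7038, -0.1700, -1.8845, 1.1875)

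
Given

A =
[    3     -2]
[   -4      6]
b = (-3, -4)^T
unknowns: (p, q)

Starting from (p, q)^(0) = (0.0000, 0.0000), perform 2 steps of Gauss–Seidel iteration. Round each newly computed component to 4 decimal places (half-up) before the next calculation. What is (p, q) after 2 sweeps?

Iteration 1:
  p = (-3 - (-2)·0.0000) / (3) = -1.0000
  q = (-4 - (-4)·-1.0000) / (6) = -1.3333
Iteration 2:
  p = (-3 - (-2)·-1.3333) / (3) = -1.8889
  q = (-4 - (-4)·-1.8889) / (6) = -1.9259

(-1.8889, -1.9259)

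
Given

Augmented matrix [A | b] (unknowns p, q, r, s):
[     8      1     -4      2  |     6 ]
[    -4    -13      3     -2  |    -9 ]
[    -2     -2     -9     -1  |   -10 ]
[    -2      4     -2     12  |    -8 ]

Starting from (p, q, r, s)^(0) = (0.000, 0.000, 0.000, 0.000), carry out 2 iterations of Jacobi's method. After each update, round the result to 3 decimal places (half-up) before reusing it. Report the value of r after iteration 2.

0.865

Iteration 1:
  p = (6 - (1)·0.000 - (-4)·0.000 - (2)·0.000) / (8) = 0.750
  q = (-9 - (-4)·0.000 - (3)·0.000 - (-2)·0.000) / (-13) = 0.692
  r = (-10 - (-2)·0.000 - (-2)·0.000 - (-1)·0.000) / (-9) = 1.111
  s = (-8 - (-2)·0.000 - (4)·0.000 - (-2)·0.000) / (12) = -0.667
Iteration 2:
  p = (6 - (1)·0.692 - (-4)·1.111 - (2)·-0.667) / (8) = 1.386
  q = (-9 - (-4)·0.750 - (3)·1.111 - (-2)·-0.667) / (-13) = 0.821
  r = (-10 - (-2)·0.750 - (-2)·0.692 - (-1)·-0.667) / (-9) = 0.865
  s = (-8 - (-2)·0.750 - (4)·0.692 - (-2)·1.111) / (12) = -0.587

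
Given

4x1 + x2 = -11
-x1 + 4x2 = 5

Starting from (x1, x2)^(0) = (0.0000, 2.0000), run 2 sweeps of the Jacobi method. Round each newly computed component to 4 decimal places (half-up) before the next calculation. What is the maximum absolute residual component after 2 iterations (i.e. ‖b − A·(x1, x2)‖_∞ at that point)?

0.8125

Iteration 1:
  x1 = (-11 - (1)·2.0000) / (4) = -3.2500
  x2 = (5 - (-1)·0.0000) / (4) = 1.2500
Iteration 2:
  x1 = (-11 - (1)·1.2500) / (4) = -3.0625
  x2 = (5 - (-1)·-3.2500) / (4) = 0.4375
Residual b − A·x = (0.8125, 0.1875); ∞-norm = 0.8125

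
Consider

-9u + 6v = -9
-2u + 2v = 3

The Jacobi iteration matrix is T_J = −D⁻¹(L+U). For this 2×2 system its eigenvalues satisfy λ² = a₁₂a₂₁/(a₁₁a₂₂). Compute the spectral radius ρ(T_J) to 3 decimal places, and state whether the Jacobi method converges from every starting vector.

a₁₂a₂₁/(a₁₁a₂₂) = (6)·(-2) / ((-9)·(2)) = 0.666667
ρ = √|0.666667| = √0.666667 = 0.816
ρ < 1, so Jacobi converges

0.816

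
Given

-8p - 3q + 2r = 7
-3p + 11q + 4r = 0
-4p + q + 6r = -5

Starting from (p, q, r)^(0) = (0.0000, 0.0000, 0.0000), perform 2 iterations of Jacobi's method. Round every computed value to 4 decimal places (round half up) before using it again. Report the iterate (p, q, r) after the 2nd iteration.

Iteration 1:
  p = (7 - (-3)·0.0000 - (2)·0.0000) / (-8) = -0.8750
  q = (0 - (-3)·0.0000 - (4)·0.0000) / (11) = 0.0000
  r = (-5 - (-4)·0.0000 - (1)·0.0000) / (6) = -0.8333
Iteration 2:
  p = (7 - (-3)·0.0000 - (2)·-0.8333) / (-8) = -1.0833
  q = (0 - (-3)·-0.8750 - (4)·-0.8333) / (11) = 0.0644
  r = (-5 - (-4)·-0.8750 - (1)·0.0000) / (6) = -1.4167

(-1.0833, 0.0644, -1.4167)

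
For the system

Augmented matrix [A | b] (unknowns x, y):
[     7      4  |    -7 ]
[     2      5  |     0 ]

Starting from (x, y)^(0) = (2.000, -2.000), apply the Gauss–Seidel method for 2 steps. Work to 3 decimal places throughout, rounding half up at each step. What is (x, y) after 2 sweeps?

(-0.967, 0.387)

Iteration 1:
  x = (-7 - (4)·-2.000) / (7) = 0.143
  y = (0 - (2)·0.143) / (5) = -0.057
Iteration 2:
  x = (-7 - (4)·-0.057) / (7) = -0.967
  y = (0 - (2)·-0.967) / (5) = 0.387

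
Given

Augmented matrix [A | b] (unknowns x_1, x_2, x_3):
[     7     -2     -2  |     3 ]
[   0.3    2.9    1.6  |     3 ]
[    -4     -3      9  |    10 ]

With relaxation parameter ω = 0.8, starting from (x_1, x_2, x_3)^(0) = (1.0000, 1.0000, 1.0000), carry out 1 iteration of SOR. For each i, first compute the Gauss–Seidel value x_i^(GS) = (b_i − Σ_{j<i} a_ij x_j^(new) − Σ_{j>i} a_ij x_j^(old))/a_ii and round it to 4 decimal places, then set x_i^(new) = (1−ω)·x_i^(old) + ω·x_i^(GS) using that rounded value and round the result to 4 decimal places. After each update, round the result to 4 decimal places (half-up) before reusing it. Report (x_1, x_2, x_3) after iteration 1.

(1.0000, 0.5034, 1.5787)

Iteration 1:
  x_1: GS value = (3 - (-2)·1.0000 - (-2)·1.0000) / (7) = 1.0000;  x_1 ← (1−ω)·1.0000 + ω·1.0000 = 1.0000
  x_2: GS value = (3 - (0.3)·1.0000 - (1.6)·1.0000) / (2.9) = 0.3793;  x_2 ← (1−ω)·1.0000 + ω·0.3793 = 0.5034
  x_3: GS value = (10 - (-4)·1.0000 - (-3)·0.5034) / (9) = 1.7234;  x_3 ← (1−ω)·1.0000 + ω·1.7234 = 1.5787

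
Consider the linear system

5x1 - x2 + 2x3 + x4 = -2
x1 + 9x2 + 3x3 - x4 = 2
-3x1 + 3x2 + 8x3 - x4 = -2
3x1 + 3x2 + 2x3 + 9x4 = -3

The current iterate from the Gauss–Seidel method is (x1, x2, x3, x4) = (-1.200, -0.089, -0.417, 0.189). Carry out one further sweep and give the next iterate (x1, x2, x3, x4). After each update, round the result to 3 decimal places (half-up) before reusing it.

One sweep:
  x1 = (-2 - (-1)·-0.089 - (2)·-0.417 - (1)·0.189) / (5) = -0.289
  x2 = (2 - (1)·-0.289 - (3)·-0.417 - (-1)·0.189) / (9) = 0.414
  x3 = (-2 - (-3)·-0.289 - (3)·0.414 - (-1)·0.189) / (8) = -0.490
  x4 = (-3 - (3)·-0.289 - (3)·0.414 - (2)·-0.490) / (9) = -0.266

(-0.289, 0.414, -0.490, -0.266)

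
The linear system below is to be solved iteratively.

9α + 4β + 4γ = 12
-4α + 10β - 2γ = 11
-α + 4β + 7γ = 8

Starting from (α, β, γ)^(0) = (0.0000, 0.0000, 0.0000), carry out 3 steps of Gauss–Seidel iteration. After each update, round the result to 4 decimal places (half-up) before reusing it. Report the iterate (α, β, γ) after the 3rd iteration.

Iteration 1:
  α = (12 - (4)·0.0000 - (4)·0.0000) / (9) = 1.3333
  β = (11 - (-4)·1.3333 - (-2)·0.0000) / (10) = 1.6333
  γ = (8 - (-1)·1.3333 - (4)·1.6333) / (7) = 0.4000
Iteration 2:
  α = (12 - (4)·1.6333 - (4)·0.4000) / (9) = 0.4296
  β = (11 - (-4)·0.4296 - (-2)·0.4000) / (10) = 1.3518
  γ = (8 - (-1)·0.4296 - (4)·1.3518) / (7) = 0.4318
Iteration 3:
  α = (12 - (4)·1.3518 - (4)·0.4318) / (9) = 0.5406
  β = (11 - (-4)·0.5406 - (-2)·0.4318) / (10) = 1.4026
  γ = (8 - (-1)·0.5406 - (4)·1.4026) / (7) = 0.4186

(0.5406, 1.4026, 0.4186)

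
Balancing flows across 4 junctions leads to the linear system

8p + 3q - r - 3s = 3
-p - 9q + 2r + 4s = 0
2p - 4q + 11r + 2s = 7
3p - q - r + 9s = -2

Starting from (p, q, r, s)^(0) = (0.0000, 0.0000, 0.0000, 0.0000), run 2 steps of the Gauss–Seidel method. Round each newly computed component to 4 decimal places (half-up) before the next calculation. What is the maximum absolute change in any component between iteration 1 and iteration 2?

Iteration 1:
  p = (3 - (3)·0.0000 - (-1)·0.0000 - (-3)·0.0000) / (8) = 0.3750
  q = (0 - (-1)·0.3750 - (2)·0.0000 - (4)·0.0000) / (-9) = -0.0417
  r = (7 - (2)·0.3750 - (-4)·-0.0417 - (2)·0.0000) / (11) = 0.5530
  s = (-2 - (3)·0.3750 - (-1)·-0.0417 - (-1)·0.5530) / (9) = -0.2904
Iteration 2:
  p = (3 - (3)·-0.0417 - (-1)·0.5530 - (-3)·-0.2904) / (8) = 0.3509
  q = (0 - (-1)·0.3509 - (2)·0.5530 - (4)·-0.2904) / (-9) = -0.0452
  r = (7 - (2)·0.3509 - (-4)·-0.0452 - (2)·-0.2904) / (11) = 0.6089
  s = (-2 - (3)·0.3509 - (-1)·-0.0452 - (-1)·0.6089) / (9) = -0.2766
Change: (-0.0241, -0.0035, 0.0559, 0.0138) → max |·| = 0.0559

0.0559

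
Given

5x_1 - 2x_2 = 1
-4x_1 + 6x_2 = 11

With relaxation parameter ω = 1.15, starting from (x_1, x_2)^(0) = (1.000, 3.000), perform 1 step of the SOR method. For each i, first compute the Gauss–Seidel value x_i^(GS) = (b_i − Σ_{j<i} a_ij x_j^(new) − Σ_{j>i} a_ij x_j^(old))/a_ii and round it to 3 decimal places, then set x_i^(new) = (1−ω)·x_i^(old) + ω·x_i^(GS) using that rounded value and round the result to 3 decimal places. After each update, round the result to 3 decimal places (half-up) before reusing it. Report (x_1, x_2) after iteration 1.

(1.460, 2.778)

Iteration 1:
  x_1: GS value = (1 - (-2)·3.000) / (5) = 1.400;  x_1 ← (1−ω)·1.000 + ω·1.400 = 1.460
  x_2: GS value = (11 - (-4)·1.460) / (6) = 2.807;  x_2 ← (1−ω)·3.000 + ω·2.807 = 2.778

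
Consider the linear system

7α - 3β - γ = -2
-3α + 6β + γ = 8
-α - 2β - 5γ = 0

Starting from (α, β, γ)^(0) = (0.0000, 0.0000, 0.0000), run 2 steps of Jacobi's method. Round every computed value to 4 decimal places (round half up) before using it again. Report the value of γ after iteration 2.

-0.4762

Iteration 1:
  α = (-2 - (-3)·0.0000 - (-1)·0.0000) / (7) = -0.2857
  β = (8 - (-3)·0.0000 - (1)·0.0000) / (6) = 1.3333
  γ = (0 - (-1)·0.0000 - (-2)·0.0000) / (-5) = 0.0000
Iteration 2:
  α = (-2 - (-3)·1.3333 - (-1)·0.0000) / (7) = 0.2857
  β = (8 - (-3)·-0.2857 - (1)·0.0000) / (6) = 1.1905
  γ = (0 - (-1)·-0.2857 - (-2)·1.3333) / (-5) = -0.4762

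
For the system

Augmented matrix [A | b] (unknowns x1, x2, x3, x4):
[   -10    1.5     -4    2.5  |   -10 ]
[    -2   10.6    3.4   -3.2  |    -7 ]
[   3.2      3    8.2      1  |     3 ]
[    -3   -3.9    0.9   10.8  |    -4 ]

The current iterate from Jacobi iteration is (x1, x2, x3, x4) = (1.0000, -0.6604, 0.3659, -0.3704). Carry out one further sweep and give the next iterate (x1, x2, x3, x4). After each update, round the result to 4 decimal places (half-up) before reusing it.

One sweep:
  x1 = (-10 - (1.5)·-0.6604 - (-4)·0.3659 - (2.5)·-0.3704) / (-10) = 0.6620
  x2 = (-7 - (-2)·1.0000 - (3.4)·0.3659 - (-3.2)·-0.3704) / (10.6) = -0.7009
  x3 = (3 - (3.2)·1.0000 - (3)·-0.6604 - (1)·-0.3704) / (8.2) = 0.2624
  x4 = (-4 - (-3)·1.0000 - (-3.9)·-0.6604 - (0.9)·0.3659) / (10.8) = -0.3616

(0.6620, -0.7009, 0.2624, -0.3616)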